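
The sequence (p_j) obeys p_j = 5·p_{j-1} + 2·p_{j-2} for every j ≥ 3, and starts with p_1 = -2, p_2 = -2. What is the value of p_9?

Step forward from the initial values:
p_3 = -14; p_4 = -74; p_5 = -398; p_6 = -2138; p_7 = -11486; p_8 = -61706; p_9 = -331502.

-331502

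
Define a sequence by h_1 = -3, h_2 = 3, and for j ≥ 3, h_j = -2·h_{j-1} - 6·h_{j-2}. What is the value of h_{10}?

Iterate the recurrence:
h_3 = 12; h_4 = -42; h_5 = 12; h_6 = 228; h_7 = -528; h_8 = -312; h_9 = 3792; h_{10} = -5712.

-5712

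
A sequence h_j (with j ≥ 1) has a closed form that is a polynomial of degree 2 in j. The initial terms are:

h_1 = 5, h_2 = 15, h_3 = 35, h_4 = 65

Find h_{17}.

1st diffs: 10, 20, 30.
2nd diffs: 10, 10 (constant).
Newton forward-difference form: h_j = 5 + 10·C(j-1,1) + 10·C(j-1,2).
At j = 17: j-1 = 16, so h_{17} = 5 + 160 + 1200 = 1365.

1365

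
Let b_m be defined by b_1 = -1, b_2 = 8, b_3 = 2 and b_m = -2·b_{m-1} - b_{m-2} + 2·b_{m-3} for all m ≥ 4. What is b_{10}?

590

Compute successive terms:
b_4 = -14; b_5 = 42; b_6 = -66; b_7 = 62; b_8 = 26; b_9 = -246; b_{10} = 590.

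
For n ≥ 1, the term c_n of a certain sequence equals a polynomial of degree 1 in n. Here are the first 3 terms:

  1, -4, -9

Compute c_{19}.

1st diffs: -5, -5 (constant).
So c_n = -5n + 6.
Evaluating at n = 19 gives c_{19} = -89.

-89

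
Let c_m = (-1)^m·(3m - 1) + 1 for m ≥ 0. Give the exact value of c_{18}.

54

(-1)^18 = 1; 3m - 1 at m=18 is 53; so c_{18} = 54.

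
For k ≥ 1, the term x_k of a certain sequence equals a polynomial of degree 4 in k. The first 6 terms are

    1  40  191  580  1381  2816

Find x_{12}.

43220

1st diffs: 39, 151, 389, 801, 1435.
2nd diffs: 112, 238, 412, 634.
3rd diffs: 126, 174, 222.
4th diffs: 48, 48 (constant).
Newton forward-difference form: x_k = 1 + 39·C(k-1,1) + 112·C(k-1,2) + 126·C(k-1,3) + 48·C(k-1,4).
At k = 12: k-1 = 11, so x_{12} = 1 + 429 + 6160 + 20790 + 15840 = 43220.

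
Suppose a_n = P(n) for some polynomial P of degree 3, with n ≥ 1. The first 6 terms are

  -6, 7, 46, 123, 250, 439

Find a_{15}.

1st diffs: 13, 39, 77, 127, 189.
2nd diffs: 26, 38, 50, 62.
3rd diffs: 12, 12, 12 (constant).
So a_n = 2n^3 + n^2 - 4n - 5.
Evaluating at n = 15 gives a_{15} = 6910.

6910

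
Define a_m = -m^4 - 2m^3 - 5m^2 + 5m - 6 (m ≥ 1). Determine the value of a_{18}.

a_{18} = -1·18^4 - 2·18^3 - 5·18^2 + 5·18 - 6 = -118176.

-118176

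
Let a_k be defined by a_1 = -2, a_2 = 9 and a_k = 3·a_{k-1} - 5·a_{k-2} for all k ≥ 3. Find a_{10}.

Applying the relation repeatedly:
a_3 = 37, a_4 = 66, a_5 = 13, a_6 = -291, a_7 = -938, a_8 = -1359, a_9 = 613, a_{10} = 8634.

8634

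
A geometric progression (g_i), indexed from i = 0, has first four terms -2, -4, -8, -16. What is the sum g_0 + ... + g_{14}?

Common ratio r = 2.
g_i = (-2)·2^(i-0).
S = (-2)·(2^15 - 1)/(2 - 1) = (-2)·(32768 - 1)/(1) = -65534.

-65534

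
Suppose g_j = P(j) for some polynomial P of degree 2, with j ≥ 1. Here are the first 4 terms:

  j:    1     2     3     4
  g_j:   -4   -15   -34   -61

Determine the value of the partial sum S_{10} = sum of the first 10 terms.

1st diffs: -11, -19, -27.
2nd diffs: -8, -8 (constant).
Newton forward-difference form: g_j = -4 + (-11)·C(j-1,1) + (-8)·C(j-1,2).
Continuing: …, -96, -139, -190, -249, …, g_{10} = -391.
Summing j = 1..10 (10 terms) gives -1495.

-1495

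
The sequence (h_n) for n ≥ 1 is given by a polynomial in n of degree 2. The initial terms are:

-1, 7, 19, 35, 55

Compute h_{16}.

1st diffs: 8, 12, 16, 20.
2nd diffs: 4, 4, 4 (constant).
Newton forward-difference form: h_n = -1 + 8·C(n-1,1) + 4·C(n-1,2).
At n = 16: n-1 = 15, so h_{16} = -1 + 120 + 420 = 539.

539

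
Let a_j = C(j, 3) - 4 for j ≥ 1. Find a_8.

52

C(8, 3) = 56, so a_8 = 52.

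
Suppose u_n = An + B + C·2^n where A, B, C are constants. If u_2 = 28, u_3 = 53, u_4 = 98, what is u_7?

673

At n = 2, 3, 4: 2A + B + 4C = 28; 3A + B + 8C = 53; 4A + B + 16C = 98.
Subtracting the first from the second: A + 4C = 25.
Subtracting the second from the third: A + 8C = 45.
Solving: C = 5, A = 5, then B = -2.
So u_n = 5·n + (-2) + 5·2^n; at n=7 this is 673.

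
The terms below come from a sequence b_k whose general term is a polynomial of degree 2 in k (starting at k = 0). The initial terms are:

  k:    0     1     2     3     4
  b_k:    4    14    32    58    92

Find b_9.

1st diffs: 10, 18, 26, 34.
2nd diffs: 8, 8, 8 (constant).
So b_k = 4k^2 + 6k + 4.
Evaluating at k = 9 gives b_9 = 382.

382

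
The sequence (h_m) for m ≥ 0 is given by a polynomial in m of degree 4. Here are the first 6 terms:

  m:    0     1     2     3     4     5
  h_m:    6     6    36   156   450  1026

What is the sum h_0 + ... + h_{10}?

1st diffs: 0, 30, 120, 294, 576.
2nd diffs: 30, 90, 174, 282.
3rd diffs: 60, 84, 108.
4th diffs: 24, 24 (constant).
Newton forward-difference form: h_m = 6 + 30·C(m,2) + 60·C(m,3) + 24·C(m,4).
Continuing: …, 2016, 3576, 5886, 9150, …, h_{10} = 13596.
Summing m = 0..10 (11 terms) gives 35904.

35904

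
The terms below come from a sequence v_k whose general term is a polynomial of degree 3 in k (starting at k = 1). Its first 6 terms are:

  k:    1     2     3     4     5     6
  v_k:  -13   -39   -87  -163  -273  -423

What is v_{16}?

1st diffs: -26, -48, -76, -110, -150.
2nd diffs: -22, -28, -34, -40.
3rd diffs: -6, -6, -6 (constant).
Newton forward-difference form: v_k = -13 + (-26)·C(k-1,1) + (-22)·C(k-1,2) + (-6)·C(k-1,3).
At k = 16: k-1 = 15, so v_{16} = -13 - 390 - 2310 - 2730 = -5443.

-5443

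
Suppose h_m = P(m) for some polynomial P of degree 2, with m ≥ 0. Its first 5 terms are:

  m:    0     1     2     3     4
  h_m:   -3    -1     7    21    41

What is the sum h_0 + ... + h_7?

368

1st diffs: 2, 8, 14, 20.
2nd diffs: 6, 6, 6 (constant).
So h_m = 3m^2 - m - 3.
Continuing: 67, 99, 137.
Summing m = 0..7 (8 terms) gives 368.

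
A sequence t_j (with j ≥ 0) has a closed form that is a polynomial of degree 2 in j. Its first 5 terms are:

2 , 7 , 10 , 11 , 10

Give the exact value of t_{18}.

1st diffs: 5, 3, 1, -1.
2nd diffs: -2, -2, -2 (constant).
So t_j = -j^2 + 6j + 2.
Evaluating at j = 18 gives t_{18} = -214.

-214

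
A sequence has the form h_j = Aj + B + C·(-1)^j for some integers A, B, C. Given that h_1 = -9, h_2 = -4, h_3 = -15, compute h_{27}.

-87

At j = 1, 2, 3: A + B - C = -9; 2A + B + C = -4; 3A + B - C = -15.
Subtracting the first from the second: A + 2C = 5.
Subtracting the second from the third: A - 2C = -11.
Solving: C = 4, A = -3, then B = -2.
Hence h_{27} = -3·27 + (-2) + 4·(-1) = -87.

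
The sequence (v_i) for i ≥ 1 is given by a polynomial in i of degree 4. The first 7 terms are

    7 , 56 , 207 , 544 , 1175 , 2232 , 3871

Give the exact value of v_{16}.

82432

1st diffs: 49, 151, 337, 631, 1057, 1639.
2nd diffs: 102, 186, 294, 426, 582.
3rd diffs: 84, 108, 132, 156.
4th diffs: 24, 24, 24 (constant).
Newton forward-difference form: v_i = 7 + 49·C(i-1,1) + 102·C(i-1,2) + 84·C(i-1,3) + 24·C(i-1,4).
At i = 16: i-1 = 15, so v_{16} = 7 + 735 + 10710 + 38220 + 32760 = 82432.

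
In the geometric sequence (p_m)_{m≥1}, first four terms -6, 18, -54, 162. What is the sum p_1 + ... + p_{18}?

Common ratio r = -3.
p_m = (-6)·(-3)^(m-1).
S = (-6)·((-3)^18 - 1)/(-3 - 1) = (-6)·(387420489 - 1)/(-4) = 581130732.

581130732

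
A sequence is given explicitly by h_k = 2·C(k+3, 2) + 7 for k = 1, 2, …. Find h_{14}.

C(17, 2) = 136, so h_{14} = 279.

279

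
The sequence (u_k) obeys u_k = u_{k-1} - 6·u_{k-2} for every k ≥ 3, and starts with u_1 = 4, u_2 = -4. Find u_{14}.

461756

Step forward from the initial values:
u_3 = -28;  u_4 = -4;  u_5 = 164;  …;  u_{11} = -2716;  u_{12} = -89092;  u_{13} = -72796;  u_{14} = 461756.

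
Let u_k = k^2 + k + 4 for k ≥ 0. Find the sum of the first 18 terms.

Over k = 0..17: Σk = 153, Σk² = 1785.
Total = (1)·1785 + (1)·153 + (4)·18 = 2010.

2010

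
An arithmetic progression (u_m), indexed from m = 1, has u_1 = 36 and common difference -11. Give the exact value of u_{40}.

-393

u_m = 36 + (m - 1)·(-11).
u_{40} = 36 + 39·(-11) = -393.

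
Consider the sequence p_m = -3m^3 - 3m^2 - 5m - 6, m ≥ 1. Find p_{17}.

p_{17} = -3·17^3 - 3·17^2 - 5·17 - 6 = -15697.

-15697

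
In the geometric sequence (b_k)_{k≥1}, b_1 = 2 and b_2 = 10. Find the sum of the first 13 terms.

Common ratio r = 5.
b_k = 2·5^(k-1).
S = 2·(5^13 - 1)/(5 - 1) = 2·(1220703125 - 1)/(4) = 610351562.

610351562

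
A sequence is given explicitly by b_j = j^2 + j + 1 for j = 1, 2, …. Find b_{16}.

b_{16} = 1·16^2 + 1·16 + 1 = 273.

273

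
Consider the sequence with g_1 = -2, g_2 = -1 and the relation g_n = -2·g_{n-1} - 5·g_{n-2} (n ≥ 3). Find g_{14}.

-68381

Step forward from the initial values:
g_3 = 12, g_4 = -19, g_5 = -22, …, g_{11} = -5148, g_{12} = 16901, g_{13} = -8062, g_{14} = -68381.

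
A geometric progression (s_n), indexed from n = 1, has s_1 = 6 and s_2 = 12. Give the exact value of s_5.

Common ratio r = 2.
s_n = 6·2^(n-1).
s_5 = 6·2^4 = 96.

96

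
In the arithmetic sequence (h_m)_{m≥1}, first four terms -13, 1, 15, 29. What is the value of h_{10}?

Common difference d = 14.
h_m = -13 + (m - 1)·14.
h_{10} = -13 + 9·14 = 113.

113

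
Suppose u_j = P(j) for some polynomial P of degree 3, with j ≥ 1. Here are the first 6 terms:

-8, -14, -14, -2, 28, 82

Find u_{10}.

1st diffs: -6, 0, 12, 30, 54.
2nd diffs: 6, 12, 18, 24.
3rd diffs: 6, 6, 6 (constant).
Newton forward-difference form: u_j = -8 + (-6)·C(j-1,1) + 6·C(j-1,2) + 6·C(j-1,3).
At j = 10: j-1 = 9, so u_{10} = -8 - 54 + 216 + 504 = 658.

658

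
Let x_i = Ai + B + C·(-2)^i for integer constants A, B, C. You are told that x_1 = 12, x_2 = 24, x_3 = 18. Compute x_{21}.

-2097018

The three given values yield: A + B - 2C = 12; 2A + B + 4C = 24; 3A + B - 8C = 18.
Subtracting the first from the second: A + 6C = 12.
Subtracting the second from the third: A - 12C = -6.
Solving: C = 1, A = 6, then B = 8.
So x_i = 6·i + 8 + 1·(-2)^i; at i=21 this is -2097018.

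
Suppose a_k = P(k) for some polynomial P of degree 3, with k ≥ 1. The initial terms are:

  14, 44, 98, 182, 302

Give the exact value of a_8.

938

1st diffs: 30, 54, 84, 120.
2nd diffs: 24, 30, 36.
3rd diffs: 6, 6 (constant).
Newton forward-difference form: a_k = 14 + 30·C(k-1,1) + 24·C(k-1,2) + 6·C(k-1,3).
At k = 8: k-1 = 7, so a_8 = 14 + 210 + 504 + 210 = 938.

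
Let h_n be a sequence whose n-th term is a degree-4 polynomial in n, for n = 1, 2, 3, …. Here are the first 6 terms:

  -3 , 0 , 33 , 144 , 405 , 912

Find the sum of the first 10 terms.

19833

1st diffs: 3, 33, 111, 261, 507.
2nd diffs: 30, 78, 150, 246.
3rd diffs: 48, 72, 96.
4th diffs: 24, 24 (constant).
Newton forward-difference form: h_n = -3 + 3·C(n-1,1) + 30·C(n-1,2) + 48·C(n-1,3) + 24·C(n-1,4).
Continuing: 1785, 3168, 5229, 8160.
Summing n = 1..10 (10 terms) gives 19833.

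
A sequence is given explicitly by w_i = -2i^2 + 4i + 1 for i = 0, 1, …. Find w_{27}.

w_{27} = -2·27^2 + 4·27 + 1 = -1349.

-1349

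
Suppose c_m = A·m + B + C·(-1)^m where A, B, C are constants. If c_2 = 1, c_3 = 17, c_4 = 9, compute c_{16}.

57

The three given values yield: 2A + B + C = 1; 3A + B - C = 17; 4A + B + C = 9.
Subtracting the first from the second: A - 2C = 16.
Subtracting the second from the third: A + 2C = -8.
Solving: C = -6, A = 4, then B = -1.
Therefore c_{16} = 64 + (-1) + (-6)·1 = 57.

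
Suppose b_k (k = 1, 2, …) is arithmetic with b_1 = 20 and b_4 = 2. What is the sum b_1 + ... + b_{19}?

-646

Common difference d = (2 - 20) / (4 - 1) = -6.
b_k = 20 + (k - 1)·(-6).
b_{19} = -88; S = 19·(20 + (-88))/2 = -646.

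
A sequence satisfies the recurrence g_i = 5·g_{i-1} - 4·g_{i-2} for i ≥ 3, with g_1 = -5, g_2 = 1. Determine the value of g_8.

32761

Applying the relation repeatedly:
g_3 = 25;  g_4 = 121;  g_5 = 505;  g_6 = 2041;  g_7 = 8185;  g_8 = 32761.
(Characteristic roots are 4 and 1.)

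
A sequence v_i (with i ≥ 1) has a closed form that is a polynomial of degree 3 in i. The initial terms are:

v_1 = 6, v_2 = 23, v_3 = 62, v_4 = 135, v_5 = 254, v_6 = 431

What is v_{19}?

1st diffs: 17, 39, 73, 119, 177.
2nd diffs: 22, 34, 46, 58.
3rd diffs: 12, 12, 12 (constant).
Newton forward-difference form: v_i = 6 + 17·C(i-1,1) + 22·C(i-1,2) + 12·C(i-1,3).
At i = 19: i-1 = 18, so v_{19} = 6 + 306 + 3366 + 9792 = 13470.

13470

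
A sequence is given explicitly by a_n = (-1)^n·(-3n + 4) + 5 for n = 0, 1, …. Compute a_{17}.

52

(-1)^17 = -1; -3n + 4 at n=17 is -47; so a_{17} = 52.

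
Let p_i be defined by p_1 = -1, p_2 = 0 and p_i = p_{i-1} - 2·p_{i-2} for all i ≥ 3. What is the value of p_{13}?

46

p_3 = 2;  p_4 = 2;  p_5 = -2;  …;  p_{10} = -6;  p_{11} = -34;  p_{12} = -22;  p_{13} = 46.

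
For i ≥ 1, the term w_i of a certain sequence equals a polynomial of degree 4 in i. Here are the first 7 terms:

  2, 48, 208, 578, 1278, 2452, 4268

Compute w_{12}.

1st diffs: 46, 160, 370, 700, 1174, 1816.
2nd diffs: 114, 210, 330, 474, 642.
3rd diffs: 96, 120, 144, 168.
4th diffs: 24, 24, 24 (constant).
So w_i = i^4 + 6i^3 - 4i^2 + i - 2.
Evaluating at i = 12 gives w_{12} = 30538.

30538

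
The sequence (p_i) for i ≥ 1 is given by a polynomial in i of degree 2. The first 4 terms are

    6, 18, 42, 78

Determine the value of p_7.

258

1st diffs: 12, 24, 36.
2nd diffs: 12, 12 (constant).
Newton forward-difference form: p_i = 6 + 12·C(i-1,1) + 12·C(i-1,2).
At i = 7: i-1 = 6, so p_7 = 6 + 72 + 180 = 258.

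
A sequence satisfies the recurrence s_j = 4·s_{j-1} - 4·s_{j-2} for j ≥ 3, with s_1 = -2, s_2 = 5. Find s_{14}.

462848

s_3 = 28; s_4 = 92; s_5 = 256; …; s_{11} = 44032; s_{12} = 97280; s_{13} = 212992; s_{14} = 462848.
(Characteristic roots are 2 and 2.)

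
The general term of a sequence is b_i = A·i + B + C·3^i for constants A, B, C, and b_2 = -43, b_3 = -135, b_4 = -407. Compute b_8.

-32815

The three given values yield: 2A + B + 9C = -43; 3A + B + 27C = -135; 4A + B + 81C = -407.
Subtracting the first from the second: A + 18C = -92.
Subtracting the second from the third: A + 54C = -272.
Solving: C = -5, A = -2, then B = 6.
Hence b_8 = -2·8 + 6 + (-5)·6561 = -32815.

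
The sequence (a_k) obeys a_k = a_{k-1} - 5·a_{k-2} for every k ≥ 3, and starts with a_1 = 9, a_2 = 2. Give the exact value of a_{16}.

a_3 = -43, a_4 = -53, a_5 = 162, …, a_{13} = -119943, a_{14} = 104722, a_{15} = 704437, a_{16} = 180827.

180827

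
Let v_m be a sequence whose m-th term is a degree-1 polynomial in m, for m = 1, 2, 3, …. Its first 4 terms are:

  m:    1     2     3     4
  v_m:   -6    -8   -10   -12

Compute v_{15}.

-34

1st diffs: -2, -2, -2 (constant).
So v_m = -2m - 4.
Evaluating at m = 15 gives v_{15} = -34.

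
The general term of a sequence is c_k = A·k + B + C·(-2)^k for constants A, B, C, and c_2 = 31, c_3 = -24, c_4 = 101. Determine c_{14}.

81991

At k = 2, 3, 4: 2A + B + 4C = 31; 3A + B - 8C = -24; 4A + B + 16C = 101.
Subtracting the first from the second: A - 12C = -55.
Subtracting the second from the third: A + 24C = 125.
Solving: C = 5, A = 5, then B = 1.
Therefore c_{14} = 70 + 1 + 5·16384 = 81991.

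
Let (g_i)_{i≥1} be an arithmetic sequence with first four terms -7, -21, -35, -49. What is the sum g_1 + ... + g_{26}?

-4732

Common difference d = -14.
g_i = -7 + (i - 1)·(-14).
g_{26} = -357; S = 26·(-7 + (-357))/2 = -4732.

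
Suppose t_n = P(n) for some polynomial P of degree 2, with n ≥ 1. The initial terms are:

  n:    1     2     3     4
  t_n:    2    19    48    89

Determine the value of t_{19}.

1st diffs: 17, 29, 41.
2nd diffs: 12, 12 (constant).
Newton forward-difference form: t_n = 2 + 17·C(n-1,1) + 12·C(n-1,2).
At n = 19: n-1 = 18, so t_{19} = 2 + 306 + 1836 = 2144.

2144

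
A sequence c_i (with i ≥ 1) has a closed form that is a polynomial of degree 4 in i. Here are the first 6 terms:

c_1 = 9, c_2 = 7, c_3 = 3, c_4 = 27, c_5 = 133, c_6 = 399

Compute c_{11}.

8539

1st diffs: -2, -4, 24, 106, 266.
2nd diffs: -2, 28, 82, 160.
3rd diffs: 30, 54, 78.
4th diffs: 24, 24 (constant).
Newton forward-difference form: c_i = 9 + (-2)·C(i-1,1) + (-2)·C(i-1,2) + 30·C(i-1,3) + 24·C(i-1,4).
At i = 11: i-1 = 10, so c_{11} = 9 - 20 - 90 + 3600 + 5040 = 8539.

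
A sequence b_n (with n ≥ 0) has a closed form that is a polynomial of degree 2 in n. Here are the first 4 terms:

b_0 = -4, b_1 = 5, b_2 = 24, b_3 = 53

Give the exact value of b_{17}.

1st diffs: 9, 19, 29.
2nd diffs: 10, 10 (constant).
So b_n = 5n^2 + 4n - 4.
Evaluating at n = 17 gives b_{17} = 1509.

1509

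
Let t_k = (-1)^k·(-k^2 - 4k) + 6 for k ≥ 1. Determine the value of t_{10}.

-134

(-1)^10 = 1; -k^2 - 4k at k=10 is -140; so t_{10} = -134.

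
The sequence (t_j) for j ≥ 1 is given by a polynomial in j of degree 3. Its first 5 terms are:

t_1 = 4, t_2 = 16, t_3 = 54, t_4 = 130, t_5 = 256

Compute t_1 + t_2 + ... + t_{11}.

1st diffs: 12, 38, 76, 126.
2nd diffs: 26, 38, 50.
3rd diffs: 12, 12 (constant).
Newton forward-difference form: t_j = 4 + 12·C(j-1,1) + 26·C(j-1,2) + 12·C(j-1,3).
Continuing: …, 444, 706, 1054, 1500, …, t_{11} = 2734.
Summing j = 1..11 (11 terms) gives 8954.

8954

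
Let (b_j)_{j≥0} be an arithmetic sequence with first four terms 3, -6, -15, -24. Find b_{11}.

Common difference d = -9.
b_j = 3 + (j - 0)·(-9).
b_{11} = 3 + 11·(-9) = -96.

-96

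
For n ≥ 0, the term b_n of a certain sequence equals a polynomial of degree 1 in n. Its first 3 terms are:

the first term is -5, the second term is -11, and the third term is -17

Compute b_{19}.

1st diffs: -6, -6 (constant).
So b_n = -6n - 5.
Evaluating at n = 19 gives b_{19} = -119.

-119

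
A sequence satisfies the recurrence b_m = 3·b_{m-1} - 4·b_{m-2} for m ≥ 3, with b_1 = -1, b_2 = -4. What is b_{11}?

-2168

Applying the relation repeatedly:
b_3 = -8, b_4 = -8, b_5 = 8, b_6 = 56, b_7 = 136, b_8 = 184, b_9 = 8, b_{10} = -712, b_{11} = -2168.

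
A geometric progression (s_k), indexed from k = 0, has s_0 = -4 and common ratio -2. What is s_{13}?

32768

s_k = (-4)·(-2)^(k-0).
s_{13} = (-4)·(-2)^13 = 32768.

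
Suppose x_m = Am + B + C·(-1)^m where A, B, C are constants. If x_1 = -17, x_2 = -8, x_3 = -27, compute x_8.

-38

The three given values yield: A + B - C = -17; 2A + B + C = -8; 3A + B - C = -27.
Subtracting the first from the second: A + 2C = 9.
Subtracting the second from the third: A - 2C = -19.
Solving: C = 7, A = -5, then B = -5.
So x_m = -5·m + (-5) + 7·(-1)^m; at m=8 this is -38.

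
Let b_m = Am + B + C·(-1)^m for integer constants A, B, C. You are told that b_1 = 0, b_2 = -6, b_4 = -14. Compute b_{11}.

-40

The three given values yield: A + B - C = 0; 2A + B + C = -6; 4A + B + C = -14.
Subtracting the first from the second: A + 2C = -6.
Subtracting the second from the third: 2A = -8.
Solving: C = -1, A = -4, then B = 3.
Therefore b_{11} = -44 + 3 + (-1)·(-1) = -40.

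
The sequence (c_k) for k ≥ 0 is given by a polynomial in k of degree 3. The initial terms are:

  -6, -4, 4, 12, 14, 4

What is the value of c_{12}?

-906

1st diffs: 2, 8, 8, 2, -10.
2nd diffs: 6, 0, -6, -12.
3rd diffs: -6, -6, -6 (constant).
Newton forward-difference form: c_k = -6 + 2·C(k,1) + 6·C(k,2) + (-6)·C(k,3).
At k = 12: k = 12, so c_{12} = -6 + 24 + 396 - 1320 = -906.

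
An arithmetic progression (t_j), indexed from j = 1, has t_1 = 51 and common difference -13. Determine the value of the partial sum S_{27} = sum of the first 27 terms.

t_j = 51 + (j - 1)·(-13).
t_{27} = -287; S = 27·(51 + (-287))/2 = -3186.

-3186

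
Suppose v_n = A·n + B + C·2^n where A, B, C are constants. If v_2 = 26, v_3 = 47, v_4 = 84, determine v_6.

286

Plug in n = 2, 3, 4: 2A + B + 4C = 26; 3A + B + 8C = 47; 4A + B + 16C = 84.
Subtracting the first from the second: A + 4C = 21.
Subtracting the second from the third: A + 8C = 37.
Solving: C = 4, A = 5, then B = 0.
Hence v_6 = 5·6 + 0 + 4·64 = 286.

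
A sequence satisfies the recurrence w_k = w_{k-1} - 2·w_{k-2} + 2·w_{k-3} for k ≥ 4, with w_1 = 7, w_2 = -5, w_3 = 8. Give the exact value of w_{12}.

402

Applying the relation repeatedly:
w_4 = 32;  w_5 = 6;  w_6 = -42;  w_7 = 10;  w_8 = 106;  w_9 = 2;  w_{10} = -190;  w_{11} = 18;  w_{12} = 402.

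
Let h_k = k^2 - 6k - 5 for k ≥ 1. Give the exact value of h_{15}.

130

h_{15} = 1·15^2 - 6·15 - 5 = 130.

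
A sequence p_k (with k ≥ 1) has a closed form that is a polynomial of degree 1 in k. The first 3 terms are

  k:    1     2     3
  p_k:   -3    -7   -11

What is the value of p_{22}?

-87

1st diffs: -4, -4 (constant).
So p_k = -4k + 1.
Evaluating at k = 22 gives p_{22} = -87.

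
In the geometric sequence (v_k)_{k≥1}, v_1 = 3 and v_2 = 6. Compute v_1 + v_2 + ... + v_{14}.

Common ratio r = 2.
v_k = 3·2^(k-1).
S = 3·(2^14 - 1)/(2 - 1) = 3·(16384 - 1)/(1) = 49149.

49149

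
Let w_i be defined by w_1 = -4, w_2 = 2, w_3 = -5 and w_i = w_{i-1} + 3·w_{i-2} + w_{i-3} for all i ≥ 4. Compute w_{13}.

Compute successive terms:
w_4 = -3; w_5 = -16; w_6 = -30; w_7 = -81; w_8 = -187; w_9 = -460; w_{10} = -1102; w_{11} = -2669; w_{12} = -6435; w_{13} = -15544.

-15544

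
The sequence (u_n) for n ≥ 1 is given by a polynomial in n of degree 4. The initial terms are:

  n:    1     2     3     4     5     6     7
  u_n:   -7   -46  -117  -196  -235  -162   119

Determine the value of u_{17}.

1st diffs: -39, -71, -79, -39, 73, 281.
2nd diffs: -32, -8, 40, 112, 208.
3rd diffs: 24, 48, 72, 96.
4th diffs: 24, 24, 24 (constant).
So u_n = n^4 - 6n^3 - 5n^2 + 3n.
Evaluating at n = 17 gives u_{17} = 52649.

52649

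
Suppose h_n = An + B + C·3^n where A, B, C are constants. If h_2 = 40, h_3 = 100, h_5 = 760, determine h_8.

19732

Plug in n = 2, 3, 5: 2A + B + 9C = 40; 3A + B + 27C = 100; 5A + B + 243C = 760.
Subtracting the first from the second: A + 18C = 60.
Subtracting the second from the third: 2A + 216C = 660.
Solving: C = 3, A = 6, then B = 1.
Therefore h_8 = 48 + 1 + 3·6561 = 19732.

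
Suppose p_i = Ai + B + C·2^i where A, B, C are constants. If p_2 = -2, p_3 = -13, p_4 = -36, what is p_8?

Write the equations: 2A + B + 4C = -2; 3A + B + 8C = -13; 4A + B + 16C = -36.
Subtracting the first from the second: A + 4C = -11.
Subtracting the second from the third: A + 8C = -23.
Solving: C = -3, A = 1, then B = 8.
Therefore p_8 = 8 + 8 + (-3)·256 = -752.

-752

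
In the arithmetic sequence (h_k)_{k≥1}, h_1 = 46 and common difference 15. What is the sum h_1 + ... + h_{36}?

11106

h_k = 46 + (k - 1)·15.
h_{36} = 571; S = 36·(46 + 571)/2 = 11106.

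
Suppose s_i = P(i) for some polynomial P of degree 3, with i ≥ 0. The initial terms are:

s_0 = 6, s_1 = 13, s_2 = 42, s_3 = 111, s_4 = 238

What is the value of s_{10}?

3226

1st diffs: 7, 29, 69, 127.
2nd diffs: 22, 40, 58.
3rd diffs: 18, 18 (constant).
Newton forward-difference form: s_i = 6 + 7·C(i,1) + 22·C(i,2) + 18·C(i,3).
At i = 10: i = 10, so s_{10} = 6 + 70 + 990 + 2160 = 3226.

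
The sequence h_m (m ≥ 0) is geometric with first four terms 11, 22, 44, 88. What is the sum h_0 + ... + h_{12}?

Common ratio r = 2.
h_m = 11·2^(m-0).
S = 11·(2^13 - 1)/(2 - 1) = 11·(8192 - 1)/(1) = 90101.

90101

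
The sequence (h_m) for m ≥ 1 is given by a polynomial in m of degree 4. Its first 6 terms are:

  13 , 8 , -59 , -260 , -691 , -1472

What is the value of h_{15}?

-55931

1st diffs: -5, -67, -201, -431, -781.
2nd diffs: -62, -134, -230, -350.
3rd diffs: -72, -96, -120.
4th diffs: -24, -24 (constant).
Newton forward-difference form: h_m = 13 + (-5)·C(m-1,1) + (-62)·C(m-1,2) + (-72)·C(m-1,3) + (-24)·C(m-1,4).
At m = 15: m-1 = 14, so h_{15} = 13 - 70 - 5642 - 26208 - 24024 = -55931.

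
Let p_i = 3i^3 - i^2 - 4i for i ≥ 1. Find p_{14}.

7980

p_{14} = 3·14^3 - 1·14^2 - 4·14 = 7980.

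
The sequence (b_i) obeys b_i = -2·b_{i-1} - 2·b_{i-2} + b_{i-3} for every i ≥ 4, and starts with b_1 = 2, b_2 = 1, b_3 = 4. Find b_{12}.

Applying the relation repeatedly:
b_4 = -8; b_5 = 9; b_6 = 2; b_7 = -30; b_8 = 65; b_9 = -68; b_{10} = -24; b_{11} = 249; b_{12} = -518.

-518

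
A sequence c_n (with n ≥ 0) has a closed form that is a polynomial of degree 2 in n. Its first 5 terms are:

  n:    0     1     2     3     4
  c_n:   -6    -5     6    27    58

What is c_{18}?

1542

1st diffs: 1, 11, 21, 31.
2nd diffs: 10, 10, 10 (constant).
Newton forward-difference form: c_n = -6 + 1·C(n,1) + 10·C(n,2).
At n = 18: n = 18, so c_{18} = -6 + 18 + 1530 = 1542.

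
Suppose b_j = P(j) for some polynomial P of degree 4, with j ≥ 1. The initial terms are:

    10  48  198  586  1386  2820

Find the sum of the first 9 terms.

1st diffs: 38, 150, 388, 800, 1434.
2nd diffs: 112, 238, 412, 634.
3rd diffs: 126, 174, 222.
4th diffs: 48, 48 (constant).
So b_j = 2j^4 + j^3 + j + 6.
Continuing: 5158, 8718, 13866.
Summing j = 1..9 (9 terms) gives 32790.

32790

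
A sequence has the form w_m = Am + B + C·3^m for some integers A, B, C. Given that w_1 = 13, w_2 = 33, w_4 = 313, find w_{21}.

41841412733

Plug in m = 1, 2, 4: A + B + 3C = 13; 2A + B + 9C = 33; 4A + B + 81C = 313.
Subtracting the first from the second: A + 6C = 20.
Subtracting the second from the third: 2A + 72C = 280.
Solving: C = 4, A = -4, then B = 5.
So w_m = -4·m + 5 + 4·3^m; at m=21 this is 41841412733.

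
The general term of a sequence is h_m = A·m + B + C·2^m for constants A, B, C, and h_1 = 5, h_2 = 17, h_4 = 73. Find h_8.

Write the equations: A + B + 2C = 5; 2A + B + 4C = 17; 4A + B + 16C = 73.
Subtracting the first from the second: A + 2C = 12.
Subtracting the second from the third: 2A + 12C = 56.
Solving: C = 4, A = 4, then B = -7.
Hence h_8 = 4·8 + (-7) + 4·256 = 1049.

1049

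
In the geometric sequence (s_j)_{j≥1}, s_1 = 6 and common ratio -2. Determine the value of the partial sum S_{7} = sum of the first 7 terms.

258

s_j = 6·(-2)^(j-1).
S = 6·((-2)^7 - 1)/(-2 - 1) = 6·(-128 - 1)/(-3) = 258.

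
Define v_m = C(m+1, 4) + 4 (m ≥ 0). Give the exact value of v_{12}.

C(13, 4) = 715, so v_{12} = 719.

719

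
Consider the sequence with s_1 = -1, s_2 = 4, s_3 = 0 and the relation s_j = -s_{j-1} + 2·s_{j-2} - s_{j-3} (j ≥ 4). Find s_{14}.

13882

Iterate the recurrence:
s_4 = 9, s_5 = -13, s_6 = 31, …, s_{11} = -1401, s_{12} = 3009, s_{13} = -6463, s_{14} = 13882.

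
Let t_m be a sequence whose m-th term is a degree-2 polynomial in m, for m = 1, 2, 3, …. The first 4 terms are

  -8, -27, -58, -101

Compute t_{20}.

-2421

1st diffs: -19, -31, -43.
2nd diffs: -12, -12 (constant).
Newton forward-difference form: t_m = -8 + (-19)·C(m-1,1) + (-12)·C(m-1,2).
At m = 20: m-1 = 19, so t_{20} = -8 - 361 - 2052 = -2421.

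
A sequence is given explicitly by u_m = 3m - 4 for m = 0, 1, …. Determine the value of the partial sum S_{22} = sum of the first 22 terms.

605

Over m = 0..21: Σm = 231.
Total = (3)·231 + (-4)·22 = 605.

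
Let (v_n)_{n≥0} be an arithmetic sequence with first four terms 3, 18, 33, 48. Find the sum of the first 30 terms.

Common difference d = 15.
v_n = 3 + (n - 0)·15.
v_{29} = 438; S = 30·(3 + 438)/2 = 6615.

6615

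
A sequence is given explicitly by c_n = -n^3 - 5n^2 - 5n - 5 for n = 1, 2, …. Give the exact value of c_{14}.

c_{14} = -1·14^3 - 5·14^2 - 5·14 - 5 = -3799.

-3799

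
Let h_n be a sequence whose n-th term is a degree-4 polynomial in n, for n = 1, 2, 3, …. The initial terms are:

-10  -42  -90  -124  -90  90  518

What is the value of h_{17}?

58038

1st diffs: -32, -48, -34, 34, 180, 428.
2nd diffs: -16, 14, 68, 146, 248.
3rd diffs: 30, 54, 78, 102.
4th diffs: 24, 24, 24 (constant).
So h_n = n^4 - 5n^3 - 3n^2 - 3n.
Evaluating at n = 17 gives h_{17} = 58038.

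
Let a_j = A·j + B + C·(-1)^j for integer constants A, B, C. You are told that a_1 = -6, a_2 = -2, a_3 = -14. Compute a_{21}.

Plug in j = 1, 2, 3: A + B - C = -6; 2A + B + C = -2; 3A + B - C = -14.
Subtracting the first from the second: A + 2C = 4.
Subtracting the second from the third: A - 2C = -12.
Solving: C = 4, A = -4, then B = 2.
So a_j = -4·j + 2 + 4·(-1)^j; at j=21 this is -86.

-86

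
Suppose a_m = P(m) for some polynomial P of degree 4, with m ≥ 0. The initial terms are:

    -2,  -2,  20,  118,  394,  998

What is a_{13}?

51478

1st diffs: 0, 22, 98, 276, 604.
2nd diffs: 22, 76, 178, 328.
3rd diffs: 54, 102, 150.
4th diffs: 48, 48 (constant).
Newton forward-difference form: a_m = -2 + 22·C(m,2) + 54·C(m,3) + 48·C(m,4).
At m = 13: m = 13, so a_{13} = -2 + 1716 + 15444 + 34320 = 51478.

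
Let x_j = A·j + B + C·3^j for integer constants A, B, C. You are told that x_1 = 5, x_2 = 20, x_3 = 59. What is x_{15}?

At j = 1, 2, 3: A + B + 3C = 5; 2A + B + 9C = 20; 3A + B + 27C = 59.
Subtracting the first from the second: A + 6C = 15.
Subtracting the second from the third: A + 18C = 39.
Solving: C = 2, A = 3, then B = -4.
Hence x_{15} = 3·15 + (-4) + 2·14348907 = 28697855.

28697855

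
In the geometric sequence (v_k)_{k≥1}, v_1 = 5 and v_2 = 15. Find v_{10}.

Common ratio r = 3.
v_k = 5·3^(k-1).
v_{10} = 5·3^9 = 98415.

98415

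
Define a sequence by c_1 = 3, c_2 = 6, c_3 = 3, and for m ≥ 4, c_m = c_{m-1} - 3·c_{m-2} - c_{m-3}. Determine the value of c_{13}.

3399

Applying the relation repeatedly:
c_4 = -18; c_5 = -33; c_6 = 18; c_7 = 135; c_8 = 114; c_9 = -309; c_{10} = -786; c_{11} = 27; c_{12} = 2694; c_{13} = 3399.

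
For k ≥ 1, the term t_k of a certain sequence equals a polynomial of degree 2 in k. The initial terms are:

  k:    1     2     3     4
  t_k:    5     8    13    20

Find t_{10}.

1st diffs: 3, 5, 7.
2nd diffs: 2, 2 (constant).
Newton forward-difference form: t_k = 5 + 3·C(k-1,1) + 2·C(k-1,2).
At k = 10: k-1 = 9, so t_{10} = 5 + 27 + 72 = 104.

104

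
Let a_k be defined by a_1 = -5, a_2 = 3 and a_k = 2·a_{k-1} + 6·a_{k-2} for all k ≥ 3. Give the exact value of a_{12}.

Compute successive terms:
a_3 = -24, a_4 = -30, a_5 = -204, a_6 = -588, a_7 = -2400, a_8 = -8328, a_9 = -31056, a_{10} = -112080, a_{11} = -410496, a_{12} = -1493472.

-1493472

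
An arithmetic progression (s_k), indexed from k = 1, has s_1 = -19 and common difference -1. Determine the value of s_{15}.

s_k = -19 + (k - 1)·(-1).
s_{15} = -19 + 14·(-1) = -33.

-33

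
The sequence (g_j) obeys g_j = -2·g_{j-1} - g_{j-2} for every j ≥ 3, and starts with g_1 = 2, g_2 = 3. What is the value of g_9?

Applying the relation repeatedly:
g_3 = -8  g_4 = 13  g_5 = -18  g_6 = 23  g_7 = -28  g_8 = 33  g_9 = -38.
(Characteristic roots are -1 and -1.)

-38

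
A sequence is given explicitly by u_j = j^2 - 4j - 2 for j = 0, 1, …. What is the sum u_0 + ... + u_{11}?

218

Over j = 0..11: Σj = 66, Σj² = 506.
Total = (1)·506 + (-4)·66 + (-2)·12 = 218.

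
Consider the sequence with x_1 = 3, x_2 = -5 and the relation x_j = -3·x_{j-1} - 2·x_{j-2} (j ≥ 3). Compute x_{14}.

-16385

Compute successive terms:
x_3 = 9; x_4 = -17; x_5 = 33; …; x_{11} = 2049; x_{12} = -4097; x_{13} = 8193; x_{14} = -16385.
(Characteristic roots are -1 and -2.)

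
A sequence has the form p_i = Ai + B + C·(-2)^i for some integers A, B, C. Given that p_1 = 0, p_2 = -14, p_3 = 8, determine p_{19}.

1048536

The three given values yield: A + B - 2C = 0; 2A + B + 4C = -14; 3A + B - 8C = 8.
Subtracting the first from the second: A + 6C = -14.
Subtracting the second from the third: A - 12C = 22.
Solving: C = -2, A = -2, then B = -2.
So p_i = -2·i + (-2) + (-2)·(-2)^i; at i=19 this is 1048536.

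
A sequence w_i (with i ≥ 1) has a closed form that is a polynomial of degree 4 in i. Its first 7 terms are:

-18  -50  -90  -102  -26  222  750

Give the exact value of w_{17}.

1st diffs: -32, -40, -12, 76, 248, 528.
2nd diffs: -8, 28, 88, 172, 280.
3rd diffs: 36, 60, 84, 108.
4th diffs: 24, 24, 24 (constant).
Newton forward-difference form: w_i = -18 + (-32)·C(i-1,1) + (-8)·C(i-1,2) + 36·C(i-1,3) + 24·C(i-1,4).
At i = 17: i-1 = 16, so w_{17} = -18 - 512 - 960 + 20160 + 43680 = 62350.

62350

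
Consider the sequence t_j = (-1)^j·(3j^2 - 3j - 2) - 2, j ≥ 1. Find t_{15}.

(-1)^15 = -1; 3j^2 - 3j - 2 at j=15 is 628; so t_{15} = -630.

-630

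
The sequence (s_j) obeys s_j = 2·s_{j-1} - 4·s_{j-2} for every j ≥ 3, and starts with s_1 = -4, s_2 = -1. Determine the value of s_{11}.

512

Step forward from the initial values:
s_3 = 14;  s_4 = 32;  s_5 = 8;  s_6 = -112;  s_7 = -256;  s_8 = -64;  s_9 = 896;  s_{10} = 2048;  s_{11} = 512.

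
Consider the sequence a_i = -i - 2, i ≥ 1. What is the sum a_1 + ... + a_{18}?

-207

Over i = 1..18: Σi = 171.
Total = (-1)·171 + (-2)·18 = -207.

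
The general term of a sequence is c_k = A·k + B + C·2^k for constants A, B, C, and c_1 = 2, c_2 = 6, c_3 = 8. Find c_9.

At k = 1, 2, 3: A + B + 2C = 2; 2A + B + 4C = 6; 3A + B + 8C = 8.
Subtracting the first from the second: A + 2C = 4.
Subtracting the second from the third: A + 4C = 2.
Solving: C = -1, A = 6, then B = -2.
So c_k = 6·k + (-2) + (-1)·2^k; at k=9 this is -460.

-460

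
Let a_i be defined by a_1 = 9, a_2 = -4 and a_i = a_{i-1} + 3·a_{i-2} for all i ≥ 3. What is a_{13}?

Iterate the recurrence:
a_3 = 23, a_4 = 11, a_5 = 80, …, a_{10} = 3827, a_{11} = 9080, a_{12} = 20561, a_{13} = 47801.

47801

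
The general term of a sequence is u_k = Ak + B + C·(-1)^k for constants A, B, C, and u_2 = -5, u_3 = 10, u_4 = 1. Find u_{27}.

The three given values yield: 2A + B + C = -5; 3A + B - C = 10; 4A + B + C = 1.
Subtracting the first from the second: A - 2C = 15.
Subtracting the second from the third: A + 2C = -9.
Solving: C = -6, A = 3, then B = -5.
So u_k = 3·k + (-5) + (-6)·(-1)^k; at k=27 this is 82.

82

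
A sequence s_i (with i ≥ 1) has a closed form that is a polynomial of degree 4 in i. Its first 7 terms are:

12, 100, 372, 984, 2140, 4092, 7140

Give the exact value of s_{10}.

26580

1st diffs: 88, 272, 612, 1156, 1952, 3048.
2nd diffs: 184, 340, 544, 796, 1096.
3rd diffs: 156, 204, 252, 300.
4th diffs: 48, 48, 48 (constant).
Newton forward-difference form: s_i = 12 + 88·C(i-1,1) + 184·C(i-1,2) + 156·C(i-1,3) + 48·C(i-1,4).
At i = 10: i-1 = 9, so s_{10} = 12 + 792 + 6624 + 13104 + 6048 = 26580.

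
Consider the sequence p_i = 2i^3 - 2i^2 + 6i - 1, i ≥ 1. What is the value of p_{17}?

p_{17} = 2·17^3 - 2·17^2 + 6·17 - 1 = 9349.

9349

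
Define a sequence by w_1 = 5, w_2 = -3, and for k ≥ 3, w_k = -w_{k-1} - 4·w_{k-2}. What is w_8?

621

Compute successive terms:
w_3 = -17, w_4 = 29, w_5 = 39, w_6 = -155, w_7 = -1, w_8 = 621.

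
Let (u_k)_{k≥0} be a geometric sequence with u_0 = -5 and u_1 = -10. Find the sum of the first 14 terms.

Common ratio r = 2.
u_k = (-5)·2^(k-0).
S = (-5)·(2^14 - 1)/(2 - 1) = (-5)·(16384 - 1)/(1) = -81915.

-81915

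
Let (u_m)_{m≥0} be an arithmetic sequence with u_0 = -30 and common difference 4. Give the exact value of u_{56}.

u_m = -30 + (m - 0)·4.
u_{56} = -30 + 56·4 = 194.

194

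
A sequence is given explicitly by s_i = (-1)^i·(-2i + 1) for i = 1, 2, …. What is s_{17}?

33

(-1)^17 = -1; -2i + 1 at i=17 is -33; so s_{17} = 33.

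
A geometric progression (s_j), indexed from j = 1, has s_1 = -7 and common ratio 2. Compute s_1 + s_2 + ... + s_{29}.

-3758096377

s_j = (-7)·2^(j-1).
S = (-7)·(2^29 - 1)/(2 - 1) = (-7)·(536870912 - 1)/(1) = -3758096377.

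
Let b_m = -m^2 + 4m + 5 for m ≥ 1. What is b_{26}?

b_{26} = -1·26^2 + 4·26 + 5 = -567.

-567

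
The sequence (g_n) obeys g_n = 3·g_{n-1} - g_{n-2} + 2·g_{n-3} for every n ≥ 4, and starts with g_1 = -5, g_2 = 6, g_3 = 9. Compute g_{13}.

192759

Compute successive terms:
g_4 = 11; g_5 = 36; g_6 = 115; g_7 = 331; g_8 = 950; g_9 = 2749; g_{10} = 7959; g_{11} = 23028; g_{12} = 66623; g_{13} = 192759.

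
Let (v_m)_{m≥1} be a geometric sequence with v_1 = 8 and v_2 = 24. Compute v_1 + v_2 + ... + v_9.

78728

Common ratio r = 3.
v_m = 8·3^(m-1).
S = 8·(3^9 - 1)/(3 - 1) = 8·(19683 - 1)/(2) = 78728.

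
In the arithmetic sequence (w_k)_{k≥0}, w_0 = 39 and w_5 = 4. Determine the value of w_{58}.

-367

Common difference d = (4 - 39) / (5 - 0) = -7.
w_k = 39 + (k - 0)·(-7).
w_{58} = 39 + 58·(-7) = -367.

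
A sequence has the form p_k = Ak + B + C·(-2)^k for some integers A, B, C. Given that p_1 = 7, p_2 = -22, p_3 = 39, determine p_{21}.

Plug in k = 1, 2, 3: A + B - 2C = 7; 2A + B + 4C = -22; 3A + B - 8C = 39.
Subtracting the first from the second: A + 6C = -29.
Subtracting the second from the third: A - 12C = 61.
Solving: C = -5, A = 1, then B = -4.
Hence p_{21} = 1·21 + (-4) + (-5)·(-2097152) = 10485777.

10485777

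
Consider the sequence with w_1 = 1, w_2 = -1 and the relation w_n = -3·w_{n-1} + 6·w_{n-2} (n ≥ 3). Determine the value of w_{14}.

w_3 = 9;  w_4 = -33;  w_5 = 153;  …;  w_{11} = 1054377;  w_{12} = -4609953;  w_{13} = 20156121;  w_{14} = -88128081.

-88128081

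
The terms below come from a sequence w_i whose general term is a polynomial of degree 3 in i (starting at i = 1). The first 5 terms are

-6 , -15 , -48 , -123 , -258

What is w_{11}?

-3336

1st diffs: -9, -33, -75, -135.
2nd diffs: -24, -42, -60.
3rd diffs: -18, -18 (constant).
Newton forward-difference form: w_i = -6 + (-9)·C(i-1,1) + (-24)·C(i-1,2) + (-18)·C(i-1,3).
At i = 11: i-1 = 10, so w_{11} = -6 - 90 - 1080 - 2160 = -3336.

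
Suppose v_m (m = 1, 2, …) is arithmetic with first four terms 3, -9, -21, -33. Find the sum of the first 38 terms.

Common difference d = -12.
v_m = 3 + (m - 1)·(-12).
v_{38} = -441; S = 38·(3 + (-441))/2 = -8322.

-8322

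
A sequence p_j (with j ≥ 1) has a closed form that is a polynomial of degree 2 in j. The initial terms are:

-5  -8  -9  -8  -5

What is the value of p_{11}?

1st diffs: -3, -1, 1, 3.
2nd diffs: 2, 2, 2 (constant).
Newton forward-difference form: p_j = -5 + (-3)·C(j-1,1) + 2·C(j-1,2).
At j = 11: j-1 = 10, so p_{11} = -5 - 30 + 90 = 55.

55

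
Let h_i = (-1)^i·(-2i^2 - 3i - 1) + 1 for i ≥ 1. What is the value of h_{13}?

(-1)^13 = -1; -2i^2 - 3i - 1 at i=13 is -378; so h_{13} = 379.

379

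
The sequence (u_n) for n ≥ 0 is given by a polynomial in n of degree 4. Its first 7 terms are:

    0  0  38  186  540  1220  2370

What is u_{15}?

69510

1st diffs: 0, 38, 148, 354, 680, 1150.
2nd diffs: 38, 110, 206, 326, 470.
3rd diffs: 72, 96, 120, 144.
4th diffs: 24, 24, 24 (constant).
Newton forward-difference form: u_n = 38·C(n,2) + 72·C(n,3) + 24·C(n,4).
At n = 15: n = 15, so u_{15} = 3990 + 32760 + 32760 = 69510.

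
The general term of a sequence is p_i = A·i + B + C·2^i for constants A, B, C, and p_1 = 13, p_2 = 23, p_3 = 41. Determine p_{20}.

The three given values yield: A + B + 2C = 13; 2A + B + 4C = 23; 3A + B + 8C = 41.
Subtracting the first from the second: A + 2C = 10.
Subtracting the second from the third: A + 4C = 18.
Solving: C = 4, A = 2, then B = 3.
So p_i = 2·i + 3 + 4·2^i; at i=20 this is 4194347.

4194347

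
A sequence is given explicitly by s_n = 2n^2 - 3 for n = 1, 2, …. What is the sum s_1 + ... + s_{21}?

6559

Over n = 1..21: Σn = 231, Σn² = 3311.
Total = (2)·3311 + (-3)·21 = 6559.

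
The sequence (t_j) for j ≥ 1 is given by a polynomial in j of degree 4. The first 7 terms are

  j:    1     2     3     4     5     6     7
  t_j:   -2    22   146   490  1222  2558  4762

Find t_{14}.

76750

1st diffs: 24, 124, 344, 732, 1336, 2204.
2nd diffs: 100, 220, 388, 604, 868.
3rd diffs: 120, 168, 216, 264.
4th diffs: 48, 48, 48 (constant).
So t_j = 2j^4 - 6j + 2.
Evaluating at j = 14 gives t_{14} = 76750.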